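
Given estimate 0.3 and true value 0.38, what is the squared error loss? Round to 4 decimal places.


Squared error = (estimate - true)^2
Difference = -0.08
Loss = -0.08^2 = 0.0064

0.0064


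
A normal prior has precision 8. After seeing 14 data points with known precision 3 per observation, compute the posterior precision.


In the conjugate normal model, precisions add:
tau_posterior = tau_prior + n * tau_data
= 8 + 14*3 = 50

50


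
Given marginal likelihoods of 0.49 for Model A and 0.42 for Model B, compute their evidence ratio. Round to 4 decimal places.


Ratio = ML(A) / ML(B) = 0.49/0.42
= 1.1667

1.1667


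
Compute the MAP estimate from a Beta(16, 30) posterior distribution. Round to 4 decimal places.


MAP = mode of Beta distribution
= (alpha - 1)/(alpha + beta - 2)
= (16-1)/(16+30-2)
= 15/44 = 0.3409

0.3409


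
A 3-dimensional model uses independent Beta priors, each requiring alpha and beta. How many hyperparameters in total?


Per parameter: 2 (alpha and beta).
Total = 3 * 2 = 6

6


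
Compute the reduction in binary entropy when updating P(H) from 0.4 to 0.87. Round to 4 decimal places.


H_before = -p*log2(p) - (1-p)*log2(1-p) for p=0.4: 0.971
H_after for p=0.87: 0.5574
Reduction = 0.971 - 0.5574 = 0.4135

0.4135


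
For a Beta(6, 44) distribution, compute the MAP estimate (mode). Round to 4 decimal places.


MAP = mode = (a-1)/(a+b-2)
= (6-1)/(6+44-2)
= 5/48 = 0.1042

0.1042


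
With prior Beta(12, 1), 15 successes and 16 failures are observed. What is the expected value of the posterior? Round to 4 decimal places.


Posterior = Beta(27, 17)
E[theta] = alpha/(alpha+beta)
= 27/44 = 0.6136

0.6136


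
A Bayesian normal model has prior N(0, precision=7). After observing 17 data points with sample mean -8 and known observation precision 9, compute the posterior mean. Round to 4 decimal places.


Posterior mean = (prior_precision * prior_mean + n * data_precision * data_mean) / (prior_precision + n * data_precision)
Numerator = 7*0 + 17*9*-8 = -1224
Denominator = 7 + 17*9 = 160
Posterior mean = -7.65

-7.65


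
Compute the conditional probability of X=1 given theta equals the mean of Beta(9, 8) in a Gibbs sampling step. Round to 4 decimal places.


Mean of Beta(9, 8) = 0.5294
P(X=1 | theta=0.5294) = 0.5294

0.5294


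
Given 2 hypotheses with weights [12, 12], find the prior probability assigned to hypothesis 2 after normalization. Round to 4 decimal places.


To normalize, divide each weight by the sum of all weights.
Sum = 24
Prior(H2) = 12/24 = 0.5

0.5


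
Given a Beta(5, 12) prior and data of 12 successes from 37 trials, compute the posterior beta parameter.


Number of failures = 37 - 12 = 25
Posterior beta = 12 + 25 = 37

37


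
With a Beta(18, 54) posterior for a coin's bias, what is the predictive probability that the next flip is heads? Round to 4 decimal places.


The predictive probability equals the posterior mean.
P(next = heads) = alpha / (alpha + beta)
= 18 / 72 = 0.25

0.25


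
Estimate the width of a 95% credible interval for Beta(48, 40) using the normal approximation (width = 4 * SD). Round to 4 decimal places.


For Beta(a,b): Var = ab/((a+b)^2(a+b+1))
Var = 0.0028, SD = 0.0528
Approximate 95% CI width = 4 * 0.0528 = 0.2111

0.2111


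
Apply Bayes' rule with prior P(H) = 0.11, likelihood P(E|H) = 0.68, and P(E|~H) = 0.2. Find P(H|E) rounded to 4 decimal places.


Step 1: Compute marginal P(E) = P(E|H)P(H) + P(E|~H)P(~H)
= 0.68*0.11 + 0.2*0.89 = 0.2528
Step 2: P(H|E) = P(E|H)P(H)/P(E) = 0.0748/0.2528
= 0.2959

0.2959


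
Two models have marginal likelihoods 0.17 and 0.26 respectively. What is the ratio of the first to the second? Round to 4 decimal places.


Evidence ratio = 0.17 / 0.26
= 0.6538

0.6538


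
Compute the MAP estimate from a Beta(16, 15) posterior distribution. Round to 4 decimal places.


MAP = mode of Beta distribution
= (alpha - 1)/(alpha + beta - 2)
= (16-1)/(16+15-2)
= 15/29 = 0.5172

0.5172


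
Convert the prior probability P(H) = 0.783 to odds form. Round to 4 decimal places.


P(not H) = 1 - 0.783 = 0.217
Odds = 0.783 / 0.217 = 3.6083

3.6083


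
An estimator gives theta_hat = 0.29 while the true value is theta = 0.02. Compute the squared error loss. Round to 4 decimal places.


The squared error loss is (theta_hat - theta)^2
= (0.29 - 0.02)^2
= (0.27)^2 = 0.0729

0.0729


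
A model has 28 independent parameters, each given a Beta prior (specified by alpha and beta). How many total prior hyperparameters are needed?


Each Beta prior needs 2 hyperparameters (alpha and beta).
Total = 2 * 28 = 56

56


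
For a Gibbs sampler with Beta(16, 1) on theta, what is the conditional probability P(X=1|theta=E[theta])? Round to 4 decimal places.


E[theta] = 16/(16+1) = 0.9412
P(X=1|theta) = theta = 0.9412

0.9412


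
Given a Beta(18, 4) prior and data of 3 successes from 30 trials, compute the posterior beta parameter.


Number of failures = 30 - 3 = 27
Posterior beta = 4 + 27 = 31

31


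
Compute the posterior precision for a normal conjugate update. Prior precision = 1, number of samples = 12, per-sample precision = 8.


tau_post = tau_0 + n * tau
= 1 + 12 * 8 = 97

97


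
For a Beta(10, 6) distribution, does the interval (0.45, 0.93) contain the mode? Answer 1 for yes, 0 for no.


Mode of Beta(a,b) = (a-1)/(a+b-2)
= (10-1)/(10+6-2) = 0.6429
Check: 0.45 <= 0.6429 <= 0.93?
Result: 1

1


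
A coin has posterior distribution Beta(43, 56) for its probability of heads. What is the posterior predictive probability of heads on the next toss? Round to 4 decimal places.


Posterior predictive = E[theta] = alpha/(alpha+beta)
= 43/99
= 0.4343

0.4343


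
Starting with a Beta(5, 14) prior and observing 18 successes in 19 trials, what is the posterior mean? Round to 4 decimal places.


Posterior parameters: alpha = 5 + 18 = 23
beta = 14 + 1 = 15
Posterior mean = alpha / (alpha + beta) = 23 / 38
= 0.6053

0.6053


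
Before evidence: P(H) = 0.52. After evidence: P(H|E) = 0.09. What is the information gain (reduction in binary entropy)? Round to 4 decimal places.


Prior entropy = 0.9988
Posterior entropy = 0.4365
Information gain = 0.9988 - 0.4365 = 0.5624

0.5624


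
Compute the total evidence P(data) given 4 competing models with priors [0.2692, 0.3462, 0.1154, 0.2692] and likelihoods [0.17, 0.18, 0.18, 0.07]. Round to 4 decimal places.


Marginal likelihood = sum P(model_i) * P(data|model_i)
Model 1: 0.2692 * 0.17 = 0.0458
Model 2: 0.3462 * 0.18 = 0.0623
Model 3: 0.1154 * 0.18 = 0.0208
Model 4: 0.2692 * 0.07 = 0.0188
Total = 0.1477

0.1477


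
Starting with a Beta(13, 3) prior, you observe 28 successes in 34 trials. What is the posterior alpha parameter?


For a Beta-Binomial conjugate model:
Posterior alpha = prior alpha + number of successes
= 13 + 28 = 41

41


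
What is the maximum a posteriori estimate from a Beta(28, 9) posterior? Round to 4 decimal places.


The MAP estimate equals the mode of the distribution.
Mode of Beta(a,b) = (a-1)/(a+b-2)
= 27/35
= 0.7714

0.7714


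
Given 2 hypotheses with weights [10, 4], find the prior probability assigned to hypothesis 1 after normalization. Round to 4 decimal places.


To normalize, divide each weight by the sum of all weights.
Sum = 14
Prior(H1) = 10/14 = 0.7143

0.7143


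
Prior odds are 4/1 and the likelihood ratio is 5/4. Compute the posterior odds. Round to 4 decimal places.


Posterior odds = prior odds * likelihood ratio
= (4/1) * (5/4)
= 20 / 4
= 5.0

5.0


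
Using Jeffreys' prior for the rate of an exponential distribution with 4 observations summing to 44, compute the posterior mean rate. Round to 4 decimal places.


Jeffreys' prior leads to posterior Gamma(4, 44).
Mean = 4/44 = 0.0909

0.0909


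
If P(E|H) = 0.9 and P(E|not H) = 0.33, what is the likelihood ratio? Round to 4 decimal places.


Likelihood ratio = P(E|H) / P(E|not H)
= 0.9 / 0.33
= 2.7273

2.7273


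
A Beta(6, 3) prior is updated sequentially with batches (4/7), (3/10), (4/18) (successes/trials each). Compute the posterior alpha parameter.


Sequential conjugate updating is equivalent to a single batch update.
Total successes across all batches = 11
alpha_posterior = alpha_prior + total_successes = 6 + 11
= 17

17


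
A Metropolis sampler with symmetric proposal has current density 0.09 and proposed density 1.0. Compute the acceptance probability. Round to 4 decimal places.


For symmetric proposals, acceptance = min(1, pi(x*)/pi(x))
= min(1, 1.0/0.09)
= min(1, 11.1111) = 1.0

1.0


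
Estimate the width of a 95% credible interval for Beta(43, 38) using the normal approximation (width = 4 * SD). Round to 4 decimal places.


For Beta(a,b): Var = ab/((a+b)^2(a+b+1))
Var = 0.003, SD = 0.0551
Approximate 95% CI width = 4 * 0.0551 = 0.2204

0.2204


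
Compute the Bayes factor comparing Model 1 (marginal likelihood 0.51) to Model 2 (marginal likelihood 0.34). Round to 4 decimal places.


BF12 = marginal likelihood of M1 / marginal likelihood of M2
= 0.51/0.34
= 1.5

1.5


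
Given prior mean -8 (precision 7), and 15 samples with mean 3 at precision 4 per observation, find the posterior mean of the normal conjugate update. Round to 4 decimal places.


The posterior mean is a precision-weighted average of prior and data.
Post. prec. = 7 + 60 = 67
Post. mean = (-56 + 180)/67 = 124/67 = 1.8507

1.8507


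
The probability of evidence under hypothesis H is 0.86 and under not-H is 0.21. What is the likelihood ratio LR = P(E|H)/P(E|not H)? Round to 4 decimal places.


LR = 0.86 / 0.21
= 4.0952

4.0952


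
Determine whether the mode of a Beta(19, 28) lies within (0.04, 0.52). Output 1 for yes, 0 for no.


First find the mode: (a-1)/(a+b-2) = 0.4
Is 0.4 in (0.04, 0.52)? 1

1


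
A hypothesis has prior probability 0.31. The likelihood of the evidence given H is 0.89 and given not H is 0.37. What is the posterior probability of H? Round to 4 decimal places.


Using Bayes' theorem:
P(E) = 0.31 * 0.89 + 0.69 * 0.37
P(E) = 0.5312
P(H|E) = (0.31 * 0.89) / 0.5312 = 0.5194

0.5194


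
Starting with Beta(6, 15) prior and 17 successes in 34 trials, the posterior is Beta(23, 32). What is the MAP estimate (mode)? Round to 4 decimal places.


The mode of Beta(a, b) when a > 1 and b > 1 is (a-1)/(a+b-2)
= (23 - 1) / (23 + 32 - 2)
= 22 / 53
= 0.4151

0.4151


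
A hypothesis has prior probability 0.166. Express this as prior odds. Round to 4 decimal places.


Odds = P(H) / P(not H) = 0.166 / 0.834
= 0.199

0.199


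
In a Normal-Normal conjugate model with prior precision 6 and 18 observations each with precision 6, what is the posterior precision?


Posterior precision = prior precision + n * observation precision
= 6 + 18 * 6
= 6 + 108 = 114

114


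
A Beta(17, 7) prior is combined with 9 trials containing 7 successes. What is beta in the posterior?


In conjugate updating:
beta_posterior = beta_prior + (n - k)
= 7 + (9 - 7)
= 7 + 2 = 9

9


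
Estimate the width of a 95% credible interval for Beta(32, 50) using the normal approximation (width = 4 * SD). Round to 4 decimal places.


For Beta(a,b): Var = ab/((a+b)^2(a+b+1))
Var = 0.0029, SD = 0.0535
Approximate 95% CI width = 4 * 0.0535 = 0.2142

0.2142


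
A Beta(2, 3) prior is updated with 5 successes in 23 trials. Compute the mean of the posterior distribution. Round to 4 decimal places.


After update: Beta(7, 21)
Mean = 7 / (7 + 21) = 7 / 28
= 0.25

0.25


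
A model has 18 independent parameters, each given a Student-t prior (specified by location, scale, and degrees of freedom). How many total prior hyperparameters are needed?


Each Student-t prior needs 3 hyperparameters (location, scale, and degrees of freedom).
Total = 3 * 18 = 54

54


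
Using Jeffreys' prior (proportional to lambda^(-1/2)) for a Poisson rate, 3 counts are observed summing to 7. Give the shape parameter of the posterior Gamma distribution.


Conjugate update: Gamma(prior_shape + S, prior_rate + n).
Prior shape = 0.5, prior rate = 0.
Posterior shape = 0.5 + S = 0.5 + 7 = 7.5

7.5


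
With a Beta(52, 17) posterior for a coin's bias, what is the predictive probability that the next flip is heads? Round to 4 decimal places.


The predictive probability equals the posterior mean.
P(next = heads) = alpha / (alpha + beta)
= 52 / 69 = 0.7536

0.7536


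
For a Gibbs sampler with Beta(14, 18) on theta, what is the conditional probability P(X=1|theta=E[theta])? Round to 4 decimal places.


E[theta] = 14/(14+18) = 0.4375
P(X=1|theta) = theta = 0.4375

0.4375


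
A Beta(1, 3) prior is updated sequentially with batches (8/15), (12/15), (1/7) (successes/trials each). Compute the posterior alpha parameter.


Sequential conjugate updating is equivalent to a single batch update.
Total successes across all batches = 21
alpha_posterior = alpha_prior + total_successes = 1 + 21
= 22

22


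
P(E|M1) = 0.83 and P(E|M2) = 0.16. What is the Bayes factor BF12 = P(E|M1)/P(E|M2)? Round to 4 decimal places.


Bayes factor BF12 = P(E|M1) / P(E|M2)
= 0.83 / 0.16
= 5.1875

5.1875


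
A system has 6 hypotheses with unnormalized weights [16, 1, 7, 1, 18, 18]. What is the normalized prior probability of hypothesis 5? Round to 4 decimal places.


The normalized prior is the weight divided by the total.
Total weight = 61
P(H5) = 18 / 61 = 0.2951

0.2951


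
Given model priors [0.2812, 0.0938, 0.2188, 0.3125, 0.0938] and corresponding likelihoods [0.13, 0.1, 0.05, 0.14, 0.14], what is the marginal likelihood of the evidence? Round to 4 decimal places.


P(E) = sum_i P(M_i) P(E|M_i)
= 0.0366 + 0.0094 + 0.0109 + 0.0438 + 0.0131
= 0.1138

0.1138


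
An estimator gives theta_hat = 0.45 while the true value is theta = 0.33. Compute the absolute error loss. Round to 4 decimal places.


The absolute error loss is |theta_hat - theta|
= |0.45 - 0.33|
= 0.12

0.12


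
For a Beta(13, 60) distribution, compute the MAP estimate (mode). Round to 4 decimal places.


MAP = mode = (a-1)/(a+b-2)
= (13-1)/(13+60-2)
= 12/71 = 0.169

0.169


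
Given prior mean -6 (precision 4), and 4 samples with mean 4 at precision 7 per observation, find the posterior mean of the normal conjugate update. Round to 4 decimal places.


The posterior mean is a precision-weighted average of prior and data.
Post. prec. = 4 + 28 = 32
Post. mean = (-24 + 112)/32 = 88/32 = 2.75

2.75


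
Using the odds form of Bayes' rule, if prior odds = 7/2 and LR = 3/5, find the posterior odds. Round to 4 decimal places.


Bayes' rule in odds form: posterior odds = prior odds * LR
= (7 * 3) / (2 * 5)
= 21/10 = 2.1

2.1


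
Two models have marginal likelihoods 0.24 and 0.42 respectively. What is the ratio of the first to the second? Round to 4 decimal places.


Evidence ratio = 0.24 / 0.42
= 0.5714

0.5714


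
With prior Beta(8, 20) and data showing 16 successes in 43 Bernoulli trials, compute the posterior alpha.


Conjugate update: alpha_posterior = alpha_prior + k
= 8 + 16 = 24

24


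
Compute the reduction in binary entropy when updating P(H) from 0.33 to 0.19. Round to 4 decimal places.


H_before = -p*log2(p) - (1-p)*log2(1-p) for p=0.33: 0.9149
H_after for p=0.19: 0.7015
Reduction = 0.9149 - 0.7015 = 0.2135

0.2135


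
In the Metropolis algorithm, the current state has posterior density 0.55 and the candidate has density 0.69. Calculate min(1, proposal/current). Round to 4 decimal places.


Ratio = 0.69/0.55 = 1.2545
Acceptance probability = min(1, 1.2545)
= 1.0

1.0


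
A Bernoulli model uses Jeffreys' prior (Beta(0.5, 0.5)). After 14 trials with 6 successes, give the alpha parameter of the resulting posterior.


Posterior = Beta(prior_alpha + successes, prior_beta + failures)
= Beta(0.5 + 6, 0.5 + 8)
Posterior alpha = 0.5 + k = 0.5 + 6 = 6.5

6.5


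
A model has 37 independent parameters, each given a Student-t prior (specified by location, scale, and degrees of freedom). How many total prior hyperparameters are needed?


Each Student-t prior needs 3 hyperparameters (location, scale, and degrees of freedom).
Total = 3 * 37 = 111

111


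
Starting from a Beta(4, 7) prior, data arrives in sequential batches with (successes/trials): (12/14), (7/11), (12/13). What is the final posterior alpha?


In sequential Bayesian updating, we sum all successes.
Total successes = 31
Final alpha = 4 + 31 = 35

35


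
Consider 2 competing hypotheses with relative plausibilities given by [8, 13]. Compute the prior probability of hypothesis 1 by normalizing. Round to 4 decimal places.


Sum of weights = 8 + 13 = 21
Normalized prior for H1 = 8 / 21
= 0.381

0.381


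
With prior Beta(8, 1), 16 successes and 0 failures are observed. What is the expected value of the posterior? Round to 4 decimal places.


Posterior = Beta(24, 1)
E[theta] = alpha/(alpha+beta)
= 24/25 = 0.96

0.96


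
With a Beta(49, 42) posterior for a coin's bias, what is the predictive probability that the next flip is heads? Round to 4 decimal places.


The predictive probability equals the posterior mean.
P(next = heads) = alpha / (alpha + beta)
= 49 / 91 = 0.5385

0.5385


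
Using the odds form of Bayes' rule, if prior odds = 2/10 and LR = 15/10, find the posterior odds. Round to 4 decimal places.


Bayes' rule in odds form: posterior odds = prior odds * LR
= (2 * 15) / (10 * 10)
= 30/100 = 0.3

0.3


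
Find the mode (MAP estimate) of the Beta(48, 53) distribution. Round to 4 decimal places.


For Beta(a,b) with a,b > 1:
Mode = (a-1)/(a+b-2) = (48-1)/(101-2)
= 47/99 = 0.4747

0.4747


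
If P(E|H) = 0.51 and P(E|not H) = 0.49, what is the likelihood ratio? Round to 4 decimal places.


Likelihood ratio = P(E|H) / P(E|not H)
= 0.51 / 0.49
= 1.0408

1.0408


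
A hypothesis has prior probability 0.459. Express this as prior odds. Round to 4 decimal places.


Odds = P(H) / P(not H) = 0.459 / 0.541
= 0.8484

0.8484


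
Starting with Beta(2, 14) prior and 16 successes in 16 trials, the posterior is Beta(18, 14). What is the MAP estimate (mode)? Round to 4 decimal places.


The mode of Beta(a, b) when a > 1 and b > 1 is (a-1)/(a+b-2)
= (18 - 1) / (18 + 14 - 2)
= 17 / 30
= 0.5667

0.5667


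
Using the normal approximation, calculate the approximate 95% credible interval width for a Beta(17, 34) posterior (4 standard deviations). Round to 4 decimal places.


Var(Beta) = 17*34/(51^2 * 52) = 0.0043
SD = 0.0654
Width ~ 4*SD = 0.2615

0.2615


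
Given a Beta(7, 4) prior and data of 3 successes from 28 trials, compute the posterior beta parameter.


Number of failures = 28 - 3 = 25
Posterior beta = 4 + 25 = 29

29


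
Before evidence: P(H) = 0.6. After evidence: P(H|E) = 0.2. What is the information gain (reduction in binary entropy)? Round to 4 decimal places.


Prior entropy = 0.971
Posterior entropy = 0.7219
Information gain = 0.971 - 0.7219 = 0.249

0.249


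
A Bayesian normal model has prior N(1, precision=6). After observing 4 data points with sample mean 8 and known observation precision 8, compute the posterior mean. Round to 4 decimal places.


Posterior mean = (prior_precision * prior_mean + n * data_precision * data_mean) / (prior_precision + n * data_precision)
Numerator = 6*1 + 4*8*8 = 262
Denominator = 6 + 4*8 = 38
Posterior mean = 6.8947

6.8947


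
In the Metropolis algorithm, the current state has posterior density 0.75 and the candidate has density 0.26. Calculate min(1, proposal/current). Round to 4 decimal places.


Ratio = 0.26/0.75 = 0.3467
Acceptance probability = min(1, 0.3467)
= 0.3467

0.3467


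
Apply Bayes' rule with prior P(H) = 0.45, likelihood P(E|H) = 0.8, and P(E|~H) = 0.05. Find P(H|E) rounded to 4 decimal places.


Step 1: Compute marginal P(E) = P(E|H)P(H) + P(E|~H)P(~H)
= 0.8*0.45 + 0.05*0.55 = 0.3875
Step 2: P(H|E) = P(E|H)P(H)/P(E) = 0.36/0.3875
= 0.929

0.929


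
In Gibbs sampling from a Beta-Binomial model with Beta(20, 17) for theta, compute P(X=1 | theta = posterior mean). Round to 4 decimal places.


Posterior mean = alpha/(alpha+beta) = 20/37 = 0.5405
P(X=1|theta=mean) = theta = 0.5405

0.5405


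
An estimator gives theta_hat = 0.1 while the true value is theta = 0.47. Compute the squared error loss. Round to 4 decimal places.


The squared error loss is (theta_hat - theta)^2
= (0.1 - 0.47)^2
= (-0.37)^2 = 0.1369

0.1369


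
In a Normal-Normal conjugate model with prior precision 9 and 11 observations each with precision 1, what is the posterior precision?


Posterior precision = prior precision + n * observation precision
= 9 + 11 * 1
= 9 + 11 = 20

20


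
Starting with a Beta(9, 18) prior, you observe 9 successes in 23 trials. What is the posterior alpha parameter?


For a Beta-Binomial conjugate model:
Posterior alpha = prior alpha + number of successes
= 9 + 9 = 18

18


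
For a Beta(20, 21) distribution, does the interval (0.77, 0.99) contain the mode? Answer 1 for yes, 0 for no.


Mode of Beta(a,b) = (a-1)/(a+b-2)
= (20-1)/(20+21-2) = 0.4872
Check: 0.77 <= 0.4872 <= 0.99?
Result: 0

0


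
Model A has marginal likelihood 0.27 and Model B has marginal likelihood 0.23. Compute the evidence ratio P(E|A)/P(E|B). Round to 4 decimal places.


Evidence ratio = P(E|A) / P(E|B)
= 0.27 / 0.23
= 1.1739

1.1739


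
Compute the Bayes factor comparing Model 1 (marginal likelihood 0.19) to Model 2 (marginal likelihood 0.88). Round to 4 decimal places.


BF12 = marginal likelihood of M1 / marginal likelihood of M2
= 0.19/0.88
= 0.2159

0.2159


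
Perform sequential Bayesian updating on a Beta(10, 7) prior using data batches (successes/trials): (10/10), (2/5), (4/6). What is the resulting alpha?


Accumulate successes: 16
Posterior alpha = prior alpha + sum of successes
= 10 + 16 = 26

26


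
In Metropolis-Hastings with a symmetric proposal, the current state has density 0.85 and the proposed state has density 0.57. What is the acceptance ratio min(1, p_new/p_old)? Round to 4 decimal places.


Ratio = p_new / p_old = 0.57 / 0.85 = 0.6706
Acceptance = min(1, 0.6706) = 0.6706

0.6706


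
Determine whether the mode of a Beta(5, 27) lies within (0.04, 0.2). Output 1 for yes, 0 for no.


First find the mode: (a-1)/(a+b-2) = 0.1333
Is 0.1333 in (0.04, 0.2)? 1

1


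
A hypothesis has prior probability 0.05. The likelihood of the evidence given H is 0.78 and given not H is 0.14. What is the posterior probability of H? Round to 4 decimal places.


Using Bayes' theorem:
P(E) = 0.05 * 0.78 + 0.95 * 0.14
P(E) = 0.172
P(H|E) = (0.05 * 0.78) / 0.172 = 0.2267

0.2267


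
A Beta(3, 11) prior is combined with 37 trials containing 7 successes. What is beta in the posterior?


In conjugate updating:
beta_posterior = beta_prior + (n - k)
= 11 + (37 - 7)
= 11 + 30 = 41

41


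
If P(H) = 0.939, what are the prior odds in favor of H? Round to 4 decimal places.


Prior odds = P(H) / (1 - P(H))
= 0.939 / 0.061
= 15.3934

15.3934


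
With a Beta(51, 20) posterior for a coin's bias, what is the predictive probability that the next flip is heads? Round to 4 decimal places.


The predictive probability equals the posterior mean.
P(next = heads) = alpha / (alpha + beta)
= 51 / 71 = 0.7183

0.7183


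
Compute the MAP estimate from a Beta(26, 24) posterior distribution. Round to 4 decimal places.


MAP = mode of Beta distribution
= (alpha - 1)/(alpha + beta - 2)
= (26-1)/(26+24-2)
= 25/48 = 0.5208

0.5208


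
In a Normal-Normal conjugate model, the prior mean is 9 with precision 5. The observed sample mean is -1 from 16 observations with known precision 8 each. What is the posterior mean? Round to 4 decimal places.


Posterior precision = tau0 + n*tau = 5 + 16*8 = 133
Posterior mean = (tau0*mu0 + n*tau*xbar) / posterior_precision
= (5*9 + 16*8*-1) / 133
= -83 / 133 = -0.6241

-0.6241


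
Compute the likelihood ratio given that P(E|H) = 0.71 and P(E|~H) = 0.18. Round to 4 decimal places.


LR = P(E|H) / P(E|~H)
= 0.71 / 0.18 = 3.9444

3.9444


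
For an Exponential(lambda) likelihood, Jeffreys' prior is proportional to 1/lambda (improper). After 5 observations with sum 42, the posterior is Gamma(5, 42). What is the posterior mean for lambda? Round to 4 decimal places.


Posterior = Gamma(n, sum_x) = Gamma(5, 42)
Posterior mean = shape/rate = 5/42
= 0.119

0.119


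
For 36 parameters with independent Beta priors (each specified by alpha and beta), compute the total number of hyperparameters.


A Beta prior has 2 hyperparameters per parameter.
Total = 36 * 2 = 72

72


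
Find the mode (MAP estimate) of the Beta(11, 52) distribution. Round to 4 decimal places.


For Beta(a,b) with a,b > 1:
Mode = (a-1)/(a+b-2) = (11-1)/(63-2)
= 10/61 = 0.1639

0.1639


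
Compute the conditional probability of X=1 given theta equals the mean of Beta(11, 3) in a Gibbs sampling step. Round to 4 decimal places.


Mean of Beta(11, 3) = 0.7857
P(X=1 | theta=0.7857) = 0.7857

0.7857


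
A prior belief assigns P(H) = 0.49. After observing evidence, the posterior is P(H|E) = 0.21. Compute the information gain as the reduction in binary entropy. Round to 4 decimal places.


H(prior) = -0.49*log2(0.49) - 0.51*log2(0.51)
= 0.9997
H(post) = -0.21*log2(0.21) - 0.79*log2(0.79)
= 0.7415
IG = 0.9997 - 0.7415 = 0.2582

0.2582


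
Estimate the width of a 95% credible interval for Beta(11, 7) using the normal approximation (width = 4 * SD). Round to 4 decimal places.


For Beta(a,b): Var = ab/((a+b)^2(a+b+1))
Var = 0.0125, SD = 0.1118
Approximate 95% CI width = 4 * 0.1118 = 0.4474

0.4474


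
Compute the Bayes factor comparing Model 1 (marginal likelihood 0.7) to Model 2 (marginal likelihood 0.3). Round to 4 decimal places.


BF12 = marginal likelihood of M1 / marginal likelihood of M2
= 0.7/0.3
= 2.3333

2.3333


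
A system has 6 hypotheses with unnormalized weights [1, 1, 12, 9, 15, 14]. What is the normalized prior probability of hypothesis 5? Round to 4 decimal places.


The normalized prior is the weight divided by the total.
Total weight = 52
P(H5) = 15 / 52 = 0.2885

0.2885


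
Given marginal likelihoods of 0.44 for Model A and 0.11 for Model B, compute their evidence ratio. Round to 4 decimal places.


Ratio = ML(A) / ML(B) = 0.44/0.11
= 4.0

4.0


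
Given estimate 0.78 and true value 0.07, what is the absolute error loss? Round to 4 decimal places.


Absolute error = |estimate - true|
= |0.71| = 0.71

0.71


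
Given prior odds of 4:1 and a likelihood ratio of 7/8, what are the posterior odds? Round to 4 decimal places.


Posterior odds = prior odds * LR
Prior odds = 4/1 = 4.0
LR = 7/8 = 0.875
Posterior odds = 4.0 * 0.875 = 3.5

3.5


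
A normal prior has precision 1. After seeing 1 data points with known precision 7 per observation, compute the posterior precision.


In the conjugate normal model, precisions add:
tau_posterior = tau_prior + n * tau_data
= 1 + 1*7 = 8

8


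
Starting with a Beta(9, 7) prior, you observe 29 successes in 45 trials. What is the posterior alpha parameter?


For a Beta-Binomial conjugate model:
Posterior alpha = prior alpha + number of successes
= 9 + 29 = 38

38


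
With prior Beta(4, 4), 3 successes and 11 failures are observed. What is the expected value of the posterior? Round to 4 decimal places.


Posterior = Beta(7, 15)
E[theta] = alpha/(alpha+beta)
= 7/22 = 0.3182

0.3182


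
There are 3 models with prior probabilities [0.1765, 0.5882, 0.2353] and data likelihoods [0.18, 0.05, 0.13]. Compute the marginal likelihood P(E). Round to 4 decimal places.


P(E) = sum over models of P(M_i) * P(E|M_i)
= 0.1765*0.18 + 0.5882*0.05 + 0.2353*0.13
= 0.0918

0.0918


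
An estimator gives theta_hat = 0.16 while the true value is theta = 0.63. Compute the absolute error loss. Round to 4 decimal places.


The absolute error loss is |theta_hat - theta|
= |0.16 - 0.63|
= 0.47

0.47


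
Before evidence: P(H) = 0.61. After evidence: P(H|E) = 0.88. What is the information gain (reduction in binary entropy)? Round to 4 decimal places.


Prior entropy = 0.9648
Posterior entropy = 0.5294
Information gain = 0.9648 - 0.5294 = 0.4354

0.4354


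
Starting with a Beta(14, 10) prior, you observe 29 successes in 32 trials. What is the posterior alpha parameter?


For a Beta-Binomial conjugate model:
Posterior alpha = prior alpha + number of successes
= 14 + 29 = 43

43


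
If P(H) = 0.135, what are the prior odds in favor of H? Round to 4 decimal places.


Prior odds = P(H) / (1 - P(H))
= 0.135 / 0.865
= 0.1561

0.1561


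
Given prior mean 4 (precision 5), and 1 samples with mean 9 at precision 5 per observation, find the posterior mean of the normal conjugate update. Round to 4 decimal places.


The posterior mean is a precision-weighted average of prior and data.
Post. prec. = 5 + 5 = 10
Post. mean = (20 + 45)/10 = 65/10 = 6.5

6.5


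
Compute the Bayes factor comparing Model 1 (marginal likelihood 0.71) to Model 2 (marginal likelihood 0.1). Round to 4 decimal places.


BF12 = marginal likelihood of M1 / marginal likelihood of M2
= 0.71/0.1
= 7.1

7.1


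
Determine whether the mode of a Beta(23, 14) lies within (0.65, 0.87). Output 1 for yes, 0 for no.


First find the mode: (a-1)/(a+b-2) = 0.6286
Is 0.6286 in (0.65, 0.87)? 0

0


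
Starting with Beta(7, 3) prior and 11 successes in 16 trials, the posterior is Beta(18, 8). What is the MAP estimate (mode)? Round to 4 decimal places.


The mode of Beta(a, b) when a > 1 and b > 1 is (a-1)/(a+b-2)
= (18 - 1) / (18 + 8 - 2)
= 17 / 24
= 0.7083

0.7083


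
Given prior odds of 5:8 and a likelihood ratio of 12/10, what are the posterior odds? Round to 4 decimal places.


Posterior odds = prior odds * LR
Prior odds = 5/8 = 0.625
LR = 12/10 = 1.2
Posterior odds = 0.625 * 1.2 = 0.75

0.75


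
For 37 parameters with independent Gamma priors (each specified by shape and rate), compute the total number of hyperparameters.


A Gamma prior has 2 hyperparameters per parameter.
Total = 37 * 2 = 74

74


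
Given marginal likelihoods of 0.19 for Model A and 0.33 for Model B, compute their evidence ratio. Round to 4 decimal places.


Ratio = ML(A) / ML(B) = 0.19/0.33
= 0.5758

0.5758


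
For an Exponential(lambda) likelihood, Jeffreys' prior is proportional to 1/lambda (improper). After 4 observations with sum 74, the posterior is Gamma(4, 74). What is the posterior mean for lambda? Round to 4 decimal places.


Posterior = Gamma(n, sum_x) = Gamma(4, 74)
Posterior mean = shape/rate = 4/74
= 0.0541

0.0541


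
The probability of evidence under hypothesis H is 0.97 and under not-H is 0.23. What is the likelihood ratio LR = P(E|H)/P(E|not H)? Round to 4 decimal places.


LR = 0.97 / 0.23
= 4.2174

4.2174


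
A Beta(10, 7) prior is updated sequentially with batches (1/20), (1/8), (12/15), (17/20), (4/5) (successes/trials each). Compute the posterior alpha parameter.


Sequential conjugate updating is equivalent to a single batch update.
Total successes across all batches = 35
alpha_posterior = alpha_prior + total_successes = 10 + 35
= 45

45


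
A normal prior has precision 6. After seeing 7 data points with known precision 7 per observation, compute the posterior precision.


In the conjugate normal model, precisions add:
tau_posterior = tau_prior + n * tau_data
= 6 + 7*7 = 55

55


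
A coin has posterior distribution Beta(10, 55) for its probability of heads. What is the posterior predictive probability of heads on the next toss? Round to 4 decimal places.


Posterior predictive = E[theta] = alpha/(alpha+beta)
= 10/65
= 0.1538

0.1538


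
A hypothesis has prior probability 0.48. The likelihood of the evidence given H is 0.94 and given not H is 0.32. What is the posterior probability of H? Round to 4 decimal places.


Using Bayes' theorem:
P(E) = 0.48 * 0.94 + 0.52 * 0.32
P(E) = 0.6176
P(H|E) = (0.48 * 0.94) / 0.6176 = 0.7306

0.7306


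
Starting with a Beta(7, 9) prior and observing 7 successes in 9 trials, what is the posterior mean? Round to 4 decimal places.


Posterior parameters: alpha = 7 + 7 = 14
beta = 9 + 2 = 11
Posterior mean = alpha / (alpha + beta) = 14 / 25
= 0.56

0.56


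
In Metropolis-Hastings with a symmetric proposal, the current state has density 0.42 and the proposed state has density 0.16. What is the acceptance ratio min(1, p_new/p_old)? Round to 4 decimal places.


Ratio = p_new / p_old = 0.16 / 0.42 = 0.381
Acceptance = min(1, 0.381) = 0.381

0.381


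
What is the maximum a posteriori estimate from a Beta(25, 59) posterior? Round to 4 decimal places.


The MAP estimate equals the mode of the distribution.
Mode of Beta(a,b) = (a-1)/(a+b-2)
= 24/82
= 0.2927

0.2927


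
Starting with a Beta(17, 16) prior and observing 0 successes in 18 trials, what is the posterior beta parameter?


Posterior beta = prior beta + failures
Failures = 18 - 0 = 18
beta_post = 16 + 18 = 34

34


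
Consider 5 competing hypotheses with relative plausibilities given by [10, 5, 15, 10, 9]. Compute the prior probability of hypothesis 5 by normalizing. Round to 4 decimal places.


Sum of weights = 10 + 5 + 15 + 10 + 9 = 49
Normalized prior for H5 = 9 / 49
= 0.1837

0.1837


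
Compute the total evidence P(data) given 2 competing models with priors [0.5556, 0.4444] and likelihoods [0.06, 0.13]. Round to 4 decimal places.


Marginal likelihood = sum P(model_i) * P(data|model_i)
Model 1: 0.5556 * 0.06 = 0.0333
Model 2: 0.4444 * 0.13 = 0.0578
Total = 0.0911

0.0911


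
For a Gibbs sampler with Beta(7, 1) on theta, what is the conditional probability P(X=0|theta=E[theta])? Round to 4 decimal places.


E[theta] = 7/(7+1) = 0.875
P(X=0|theta) = 1 - theta = 0.125

0.125


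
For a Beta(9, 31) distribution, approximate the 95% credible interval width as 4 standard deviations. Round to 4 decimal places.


Variance of Beta(a,b) = ab / ((a+b)^2 * (a+b+1))
= 9*31 / ((40)^2 * 41)
= 0.0043
SD = sqrt(0.0043) = 0.0652
Width = 4 * SD = 0.2609

0.2609


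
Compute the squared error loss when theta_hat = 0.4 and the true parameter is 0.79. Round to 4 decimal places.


L = (theta_hat - theta_true)^2
= (0.4 - 0.79)^2
= -0.39^2 = 0.1521

0.1521


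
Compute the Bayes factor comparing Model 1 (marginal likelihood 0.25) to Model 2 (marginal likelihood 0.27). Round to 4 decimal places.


BF12 = marginal likelihood of M1 / marginal likelihood of M2
= 0.25/0.27
= 0.9259

0.9259


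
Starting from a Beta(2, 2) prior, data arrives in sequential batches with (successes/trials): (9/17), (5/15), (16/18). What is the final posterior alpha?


In sequential Bayesian updating, we sum all successes.
Total successes = 30
Final alpha = 2 + 30 = 32

32


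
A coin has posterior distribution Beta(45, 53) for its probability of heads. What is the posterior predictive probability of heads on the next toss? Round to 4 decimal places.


Posterior predictive = E[theta] = alpha/(alpha+beta)
= 45/98
= 0.4592

0.4592


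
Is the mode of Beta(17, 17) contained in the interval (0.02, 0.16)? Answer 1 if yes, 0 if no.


Mode = (a-1)/(a+b-2) = 16/32 = 0.5
Interval: (0.02, 0.16)
Contains mode? 0

0


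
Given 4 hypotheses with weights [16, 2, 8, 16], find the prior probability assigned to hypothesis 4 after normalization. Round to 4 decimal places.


To normalize, divide each weight by the sum of all weights.
Sum = 42
Prior(H4) = 16/42 = 0.381

0.381


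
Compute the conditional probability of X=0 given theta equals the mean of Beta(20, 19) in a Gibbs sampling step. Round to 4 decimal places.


Mean of Beta(20, 19) = 0.5128
P(X=0 | theta=0.5128) = 0.4872

0.4872


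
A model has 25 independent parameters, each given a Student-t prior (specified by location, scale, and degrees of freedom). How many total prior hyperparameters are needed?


Each Student-t prior needs 3 hyperparameters (location, scale, and degrees of freedom).
Total = 3 * 25 = 75

75


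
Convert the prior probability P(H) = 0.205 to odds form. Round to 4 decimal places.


P(not H) = 1 - 0.205 = 0.795
Odds = 0.205 / 0.795 = 0.2579

0.2579


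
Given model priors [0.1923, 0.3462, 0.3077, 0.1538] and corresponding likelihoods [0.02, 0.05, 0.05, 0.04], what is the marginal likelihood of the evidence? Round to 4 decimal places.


P(E) = sum_i P(M_i) P(E|M_i)
= 0.0038 + 0.0173 + 0.0154 + 0.0062
= 0.0427

0.0427


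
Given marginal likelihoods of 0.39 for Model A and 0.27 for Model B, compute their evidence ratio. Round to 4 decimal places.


Ratio = ML(A) / ML(B) = 0.39/0.27
= 1.4444

1.4444


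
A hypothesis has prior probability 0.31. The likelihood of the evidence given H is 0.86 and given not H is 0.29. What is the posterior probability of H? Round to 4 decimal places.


Using Bayes' theorem:
P(E) = 0.31 * 0.86 + 0.69 * 0.29
P(E) = 0.4667
P(H|E) = (0.31 * 0.86) / 0.4667 = 0.5712

0.5712


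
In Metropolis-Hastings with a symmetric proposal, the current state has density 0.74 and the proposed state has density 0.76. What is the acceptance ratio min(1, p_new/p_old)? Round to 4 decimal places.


Ratio = p_new / p_old = 0.76 / 0.74 = 1.027
Acceptance = min(1, 1.027) = 1.0

1.0


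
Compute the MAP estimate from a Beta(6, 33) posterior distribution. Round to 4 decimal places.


MAP = mode of Beta distribution
= (alpha - 1)/(alpha + beta - 2)
= (6-1)/(6+33-2)
= 5/37 = 0.1351

0.1351


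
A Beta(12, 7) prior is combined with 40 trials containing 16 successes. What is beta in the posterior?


In conjugate updating:
beta_posterior = beta_prior + (n - k)
= 7 + (40 - 16)
= 7 + 24 = 31

31


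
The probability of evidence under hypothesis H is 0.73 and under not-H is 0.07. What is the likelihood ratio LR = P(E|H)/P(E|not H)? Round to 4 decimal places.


LR = 0.73 / 0.07
= 10.4286

10.4286


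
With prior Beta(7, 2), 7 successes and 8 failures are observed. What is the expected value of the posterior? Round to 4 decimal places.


Posterior = Beta(14, 10)
E[theta] = alpha/(alpha+beta)
= 14/24 = 0.5833

0.5833


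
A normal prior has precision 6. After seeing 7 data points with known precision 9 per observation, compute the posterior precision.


In the conjugate normal model, precisions add:
tau_posterior = tau_prior + n * tau_data
= 6 + 7*9 = 69

69


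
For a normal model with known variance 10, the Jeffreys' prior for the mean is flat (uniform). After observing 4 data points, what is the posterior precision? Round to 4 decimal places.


Jeffreys' prior for normal mean (known variance) is flat.
Prior precision = 0.
Posterior precision = prior_prec + n/sigma^2 = 0 + 4/10
= 0.4

0.4


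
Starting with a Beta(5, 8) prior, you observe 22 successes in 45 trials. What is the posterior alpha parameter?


For a Beta-Binomial conjugate model:
Posterior alpha = prior alpha + number of successes
= 5 + 22 = 27

27


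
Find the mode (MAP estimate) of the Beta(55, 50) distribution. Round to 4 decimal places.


For Beta(a,b) with a,b > 1:
Mode = (a-1)/(a+b-2) = (55-1)/(105-2)
= 54/103 = 0.5243

0.5243


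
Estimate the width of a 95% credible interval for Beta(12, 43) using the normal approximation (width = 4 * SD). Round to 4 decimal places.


For Beta(a,b): Var = ab/((a+b)^2(a+b+1))
Var = 0.003, SD = 0.0552
Approximate 95% CI width = 4 * 0.0552 = 0.2208

0.2208


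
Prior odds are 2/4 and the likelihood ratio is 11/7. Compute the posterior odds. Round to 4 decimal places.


Posterior odds = prior odds * likelihood ratio
= (2/4) * (11/7)
= 22 / 28
= 0.7857

0.7857


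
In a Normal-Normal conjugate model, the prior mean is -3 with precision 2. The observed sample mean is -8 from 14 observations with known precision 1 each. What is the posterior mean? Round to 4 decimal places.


Posterior precision = tau0 + n*tau = 2 + 14*1 = 16
Posterior mean = (tau0*mu0 + n*tau*xbar) / posterior_precision
= (2*-3 + 14*1*-8) / 16
= -118 / 16 = -7.375

-7.375
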